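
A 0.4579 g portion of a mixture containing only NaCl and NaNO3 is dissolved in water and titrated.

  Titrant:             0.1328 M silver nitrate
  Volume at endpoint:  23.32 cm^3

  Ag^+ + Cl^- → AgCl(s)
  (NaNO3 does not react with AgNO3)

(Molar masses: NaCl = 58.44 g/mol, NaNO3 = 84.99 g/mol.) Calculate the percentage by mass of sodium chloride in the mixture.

39.52 %

n(AgNO3) = 0.02332 × 0.1328 = 3.097 × 10^-3 mol
Let x = n(NaCl), y = n(NaNO3).
Titrant: 1x = 3.097 × 10^-3;  mass: 58.44x + 84.99y = 0.4579
Solving, x = 3.097 × 10^-3 mol, y = 3.258 × 10^-3 mol
mass of NaCl = 3.097 × 10^-3 × 58.44 = 0.1810 g
% NaCl = 0.1810 / 0.4579 × 100 = 39.52 %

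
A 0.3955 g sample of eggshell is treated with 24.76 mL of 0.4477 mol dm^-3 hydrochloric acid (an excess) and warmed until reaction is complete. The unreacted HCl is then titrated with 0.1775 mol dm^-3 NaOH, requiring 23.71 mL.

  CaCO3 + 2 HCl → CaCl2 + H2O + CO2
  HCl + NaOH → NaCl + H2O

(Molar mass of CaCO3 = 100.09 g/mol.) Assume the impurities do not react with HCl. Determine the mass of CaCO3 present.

n(HCl) added = 0.02476 × 0.4477 = 0.01109 mol
n(NaOH) used in back-titration = 0.02371 × 0.1775 = 4.209 × 10^-3 mol
n(HCl) left over = 4.209 × 10^-3 mol (1:1 ratio)
n(HCl) consumed by analyte = 0.01109 − 4.209 × 10^-3 = 6.877 × 10^-3 mol
From the 1:2 ratio, n(CaCO3) = 1/2 × 6.877 × 10^-3 = 3.438 × 10^-3 mol
mass of CaCO3 = 3.438 × 10^-3 × 100.09 = 0.3441 g

0.3441 g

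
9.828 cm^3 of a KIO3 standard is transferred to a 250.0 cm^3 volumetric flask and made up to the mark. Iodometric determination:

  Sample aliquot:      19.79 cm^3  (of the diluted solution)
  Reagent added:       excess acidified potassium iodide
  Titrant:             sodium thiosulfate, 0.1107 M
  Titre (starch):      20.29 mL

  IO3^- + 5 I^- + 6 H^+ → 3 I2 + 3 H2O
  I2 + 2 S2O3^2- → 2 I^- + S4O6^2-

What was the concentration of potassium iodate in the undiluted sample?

0.4812 M

n(S2O3^2-) = 0.02029 × 0.1107 = 2.246 × 10^-3 mol
n(I2) = n(S2O3^2-)/2 = 1.123 × 10^-3 mol
From the 1:3 ratio, n(IO3^-) in the aliquot = 1/3 × 1.123 × 10^-3 = 3.744 × 10^-4 mol
[IO3^-]_dilute = 3.744 × 10^-4 / 0.01979 = 0.01892 mol/L
[IO3^-]_original = 0.01892 × 250.0/9.828 = 0.4812 mol/L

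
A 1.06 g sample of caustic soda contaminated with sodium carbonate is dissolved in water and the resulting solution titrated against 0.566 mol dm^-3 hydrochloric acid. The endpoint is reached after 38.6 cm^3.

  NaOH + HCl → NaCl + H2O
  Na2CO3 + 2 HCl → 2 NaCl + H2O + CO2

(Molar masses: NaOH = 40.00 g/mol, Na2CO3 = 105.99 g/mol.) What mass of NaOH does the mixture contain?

0.301 g

n(HCl) = 0.0386 × 0.566 = 0.0218 mol
Let x = n(NaOH), y = n(Na2CO3).
Titrant: 1x + 2y = 0.0218;  mass: 40.00x + 105.99y = 1.06
Solving, x = 7.53 × 10^-3 mol, y = 7.16 × 10^-3 mol
mass of NaOH = 7.53 × 10^-3 × 40.00 = 0.301 g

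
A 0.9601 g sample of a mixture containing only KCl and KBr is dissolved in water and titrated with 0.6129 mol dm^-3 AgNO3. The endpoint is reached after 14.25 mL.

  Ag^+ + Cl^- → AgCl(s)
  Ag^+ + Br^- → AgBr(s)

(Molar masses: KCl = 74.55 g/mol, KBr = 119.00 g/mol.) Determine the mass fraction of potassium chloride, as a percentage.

13.84 %

n(AgNO3) = 0.01425 × 0.6129 = 8.734 × 10^-3 mol
Let x = n(KCl), y = n(KBr).
Titrant: 1x + 1y = 8.734 × 10^-3;  mass: 74.55x + 119.00y = 0.9601
Solving, x = 1.782 × 10^-3 mol, y = 6.951 × 10^-3 mol
mass of KCl = 1.782 × 10^-3 × 74.55 = 0.1329 g
% KCl = 0.1329 / 0.9601 × 100 = 13.84 %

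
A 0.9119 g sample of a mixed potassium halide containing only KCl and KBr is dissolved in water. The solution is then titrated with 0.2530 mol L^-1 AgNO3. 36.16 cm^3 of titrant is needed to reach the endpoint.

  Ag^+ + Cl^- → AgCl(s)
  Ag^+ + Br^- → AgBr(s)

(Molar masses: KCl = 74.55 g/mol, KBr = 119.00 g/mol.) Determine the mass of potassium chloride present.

n(AgNO3) = 0.03616 × 0.2530 = 9.148 × 10^-3 mol
Let x = n(KCl), y = n(KBr).
Titrant: 1x + 1y = 9.148 × 10^-3;  mass: 74.55x + 119.00y = 0.9119
Solving, x = 3.977 × 10^-3 mol, y = 5.172 × 10^-3 mol
mass of KCl = 3.977 × 10^-3 × 74.55 = 0.2965 g

0.2965 g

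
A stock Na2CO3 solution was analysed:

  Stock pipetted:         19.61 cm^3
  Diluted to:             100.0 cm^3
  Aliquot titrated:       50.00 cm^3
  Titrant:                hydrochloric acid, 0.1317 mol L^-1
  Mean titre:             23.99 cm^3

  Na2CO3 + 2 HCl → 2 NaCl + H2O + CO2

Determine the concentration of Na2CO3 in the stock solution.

n(HCl) = 0.02399 × 0.1317 = 3.159 × 10^-3 mol
From the 1:2 ratio, n(Na2CO3) in the aliquot = 1/2 × 3.159 × 10^-3 = 1.580 × 10^-3 mol
[Na2CO3]_dilute = 1.580 × 10^-3 / 0.05000 = 0.03159 mol/L
Dilution factor = 100.0 / 19.61 = 5.099
[Na2CO3]_stock = 0.03159 × 5.099 = 0.1611 mol/L

0.1611 mol/L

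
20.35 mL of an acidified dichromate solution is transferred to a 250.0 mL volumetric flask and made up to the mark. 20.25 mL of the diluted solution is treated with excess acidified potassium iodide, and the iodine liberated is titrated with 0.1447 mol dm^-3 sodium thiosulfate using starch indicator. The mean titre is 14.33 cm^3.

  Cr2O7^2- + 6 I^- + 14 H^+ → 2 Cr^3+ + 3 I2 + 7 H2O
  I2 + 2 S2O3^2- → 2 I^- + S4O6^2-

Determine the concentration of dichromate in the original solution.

0.2097 mol/L

n(S2O3^2-) = 0.01433 × 0.1447 = 2.074 × 10^-3 mol
n(I2) = n(S2O3^2-)/2 = 1.037 × 10^-3 mol
From the 1:3 ratio, n(Cr2O7^2-) in the aliquot = 1/3 × 1.037 × 10^-3 = 3.456 × 10^-4 mol
[Cr2O7^2-]_dilute = 3.456 × 10^-4 / 0.02025 = 0.01707 mol/L
[Cr2O7^2-]_original = 0.01707 × 250.0/20.35 = 0.2097 mol/L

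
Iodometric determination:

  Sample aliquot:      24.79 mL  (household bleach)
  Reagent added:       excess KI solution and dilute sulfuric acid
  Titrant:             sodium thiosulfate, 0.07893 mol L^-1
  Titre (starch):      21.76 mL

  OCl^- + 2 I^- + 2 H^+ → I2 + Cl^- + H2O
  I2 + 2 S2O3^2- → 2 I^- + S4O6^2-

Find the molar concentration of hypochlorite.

n(S2O3^2-) = 0.02176 × 0.07893 = 1.718 × 10^-3 mol
n(I2) = n(S2O3^2-)/2 = 8.588 × 10^-4 mol
n(OCl^-) in the aliquot = 8.588 × 10^-4 mol (1:1 ratio)
[OCl^-] = 8.588 × 10^-4 / 0.02479 = 0.03464 mol/L

0.03464 mol/L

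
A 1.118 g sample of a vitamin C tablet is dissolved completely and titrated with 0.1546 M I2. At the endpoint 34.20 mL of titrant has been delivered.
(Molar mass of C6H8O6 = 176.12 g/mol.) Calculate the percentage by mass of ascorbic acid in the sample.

83.29 %

C6H8O6 + I2 → C6H6O6 + 2 HI
n(I2) = 0.03420 L × 0.1546 mol/L = 5.287 × 10^-3 mol
n(C6H8O6) = 5.287 × 10^-3 mol (1:1 ratio)
mass of C6H8O6 = 5.287 × 10^-3 × 176.12 g/mol = 0.9312 g
% C6H8O6 = 0.9312 / 1.118 × 100 = 83.29 %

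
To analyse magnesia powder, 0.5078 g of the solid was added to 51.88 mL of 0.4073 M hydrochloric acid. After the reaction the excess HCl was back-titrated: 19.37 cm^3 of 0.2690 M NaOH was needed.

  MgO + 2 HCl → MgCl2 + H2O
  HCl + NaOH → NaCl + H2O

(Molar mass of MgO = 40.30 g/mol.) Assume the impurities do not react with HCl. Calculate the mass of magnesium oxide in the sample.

0.3208 g

n(HCl) added = 0.05188 × 0.4073 = 0.02113 mol
n(NaOH) used in back-titration = 0.01937 × 0.2690 = 5.211 × 10^-3 mol
n(HCl) left over = 5.211 × 10^-3 mol (1:1 ratio)
n(HCl) consumed by analyte = 0.02113 − 5.211 × 10^-3 = 0.01592 mol
From the 1:2 ratio, n(MgO) = 1/2 × 0.01592 = 7.960 × 10^-3 mol
mass of MgO = 7.960 × 10^-3 × 40.30 = 0.3208 g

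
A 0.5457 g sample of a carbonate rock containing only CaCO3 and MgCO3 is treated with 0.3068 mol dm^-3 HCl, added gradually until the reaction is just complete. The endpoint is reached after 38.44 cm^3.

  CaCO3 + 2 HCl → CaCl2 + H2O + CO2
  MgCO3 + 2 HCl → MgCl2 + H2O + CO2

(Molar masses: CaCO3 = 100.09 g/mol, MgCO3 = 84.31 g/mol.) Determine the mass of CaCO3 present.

n(HCl) = 0.03844 × 0.3068 = 0.01179 mol
Let x = n(CaCO3), y = n(MgCO3).
Titrant: 2x + 2y = 0.01179;  mass: 100.09x + 84.31y = 0.5457
Solving, x = 3.077 × 10^-3 mol, y = 2.820 × 10^-3 mol
mass of CaCO3 = 3.077 × 10^-3 × 100.09 = 0.3079 g

0.3079 g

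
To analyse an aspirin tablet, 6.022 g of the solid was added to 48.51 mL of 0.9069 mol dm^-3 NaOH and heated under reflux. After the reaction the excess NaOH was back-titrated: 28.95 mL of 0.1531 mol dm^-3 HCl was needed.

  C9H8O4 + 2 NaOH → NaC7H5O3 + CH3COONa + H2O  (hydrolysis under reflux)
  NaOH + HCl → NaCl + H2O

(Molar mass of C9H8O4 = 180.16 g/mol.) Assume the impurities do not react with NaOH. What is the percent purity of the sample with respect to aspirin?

n(NaOH) added = 0.04851 × 0.9069 = 0.04399 mol
n(HCl) used in back-titration = 0.02895 × 0.1531 = 4.432 × 10^-3 mol
n(NaOH) left over = 4.432 × 10^-3 mol (1:1 ratio)
n(NaOH) consumed by analyte = 0.04399 − 4.432 × 10^-3 = 0.03956 mol
From the 1:2 ratio, n(C9H8O4) = 1/2 × 0.03956 = 0.01978 mol
mass of C9H8O4 = 0.01978 × 180.16 = 3.564 g
% C9H8O4 = 3.564 / 6.022 × 100 = 59.18 %

59.18 %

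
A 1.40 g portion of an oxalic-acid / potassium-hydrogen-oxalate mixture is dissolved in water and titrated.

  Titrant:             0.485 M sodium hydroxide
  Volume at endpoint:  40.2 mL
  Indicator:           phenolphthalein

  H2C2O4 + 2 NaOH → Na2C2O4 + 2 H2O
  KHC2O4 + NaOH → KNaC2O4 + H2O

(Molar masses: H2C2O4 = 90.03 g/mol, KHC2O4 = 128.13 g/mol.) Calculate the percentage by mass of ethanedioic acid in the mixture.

n(NaOH) = 0.0402 × 0.485 = 0.0195 mol
Let x = n(H2C2O4), y = n(KHC2O4).
Titrant: 2x + 1y = 0.0195;  mass: 90.03x + 128.13y = 1.40
Solving, x = 6.61 × 10^-3 mol, y = 6.28 × 10^-3 mol
mass of H2C2O4 = 6.61 × 10^-3 × 90.03 = 0.595 g
% H2C2O4 = 0.595 / 1.40 × 100 = 42.5 %

42.5 %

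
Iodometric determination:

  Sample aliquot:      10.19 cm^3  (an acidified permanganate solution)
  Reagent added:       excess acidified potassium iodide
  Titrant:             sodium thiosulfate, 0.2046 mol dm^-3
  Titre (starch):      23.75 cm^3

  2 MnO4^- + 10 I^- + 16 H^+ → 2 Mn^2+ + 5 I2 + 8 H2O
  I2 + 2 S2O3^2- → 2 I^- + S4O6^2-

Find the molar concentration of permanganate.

n(S2O3^2-) = 0.02375 × 0.2046 = 4.859 × 10^-3 mol
n(I2) = n(S2O3^2-)/2 = 2.430 × 10^-3 mol
From the 2:5 ratio, n(MnO4^-) in the aliquot = 2/5 × 2.430 × 10^-3 = 9.719 × 10^-4 mol
[MnO4^-] = 9.719 × 10^-4 / 0.01019 = 0.09537 mol/L

0.09537 mol/L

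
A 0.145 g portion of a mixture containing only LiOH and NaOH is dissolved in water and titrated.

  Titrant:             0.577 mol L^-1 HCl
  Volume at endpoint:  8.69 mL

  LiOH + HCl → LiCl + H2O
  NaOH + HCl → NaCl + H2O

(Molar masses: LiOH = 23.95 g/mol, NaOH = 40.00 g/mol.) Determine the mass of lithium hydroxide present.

0.0829 g

n(HCl) = 0.00869 × 0.577 = 5.01 × 10^-3 mol
Let x = n(LiOH), y = n(NaOH).
Titrant: 1x + 1y = 5.01 × 10^-3;  mass: 23.95x + 40.00y = 0.145
Solving, x = 3.46 × 10^-3 mol, y = 1.55 × 10^-3 mol
mass of LiOH = 3.46 × 10^-3 × 23.95 = 0.0829 g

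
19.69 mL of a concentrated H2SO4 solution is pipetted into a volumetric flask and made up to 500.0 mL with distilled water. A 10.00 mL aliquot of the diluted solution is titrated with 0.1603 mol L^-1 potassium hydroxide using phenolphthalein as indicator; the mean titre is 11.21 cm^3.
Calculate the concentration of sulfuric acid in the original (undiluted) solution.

H2SO4 + 2 KOH → K2SO4 + 2 H2O
n(KOH) = 0.01121 × 0.1603 = 1.797 × 10^-3 mol
From the 1:2 ratio, n(H2SO4) in the aliquot = 1/2 × 1.797 × 10^-3 = 8.985 × 10^-4 mol
[H2SO4]_dilute = 8.985 × 10^-4 / 0.01000 = 0.08985 mol/L
Dilution factor = 500.0 / 19.69 = 25.39
[H2SO4]_stock = 0.08985 × 25.39 = 2.282 mol/L

2.282 mol/L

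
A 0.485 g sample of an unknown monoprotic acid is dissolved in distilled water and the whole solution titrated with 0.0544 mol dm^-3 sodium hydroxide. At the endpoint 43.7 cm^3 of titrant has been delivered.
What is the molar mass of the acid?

204 g/mol

n(NaOH) = 0.0437 L × 0.0544 mol/L = 2.38 × 10^-3 mol
n(HA) = 2.38 × 10^-3 mol (1:1 ratio)
M = m / n = 0.485 g / 2.38 × 10^-3 mol = 204 g/mol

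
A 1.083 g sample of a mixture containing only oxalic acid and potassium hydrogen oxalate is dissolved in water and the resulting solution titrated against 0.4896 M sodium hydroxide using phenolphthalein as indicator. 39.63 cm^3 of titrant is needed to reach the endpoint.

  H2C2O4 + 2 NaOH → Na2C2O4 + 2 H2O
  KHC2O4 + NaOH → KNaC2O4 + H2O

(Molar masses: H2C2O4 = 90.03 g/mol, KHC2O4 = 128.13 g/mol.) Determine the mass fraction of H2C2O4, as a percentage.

n(NaOH) = 0.03963 × 0.4896 = 0.01940 mol
Let x = n(H2C2O4), y = n(KHC2O4).
Titrant: 2x + 1y = 0.01940;  mass: 90.03x + 128.13y = 1.083
Solving, x = 8.441 × 10^-3 mol, y = 2.522 × 10^-3 mol
mass of H2C2O4 = 8.441 × 10^-3 × 90.03 = 0.7599 g
% H2C2O4 = 0.7599 / 1.083 × 100 = 70.17 %

70.17 %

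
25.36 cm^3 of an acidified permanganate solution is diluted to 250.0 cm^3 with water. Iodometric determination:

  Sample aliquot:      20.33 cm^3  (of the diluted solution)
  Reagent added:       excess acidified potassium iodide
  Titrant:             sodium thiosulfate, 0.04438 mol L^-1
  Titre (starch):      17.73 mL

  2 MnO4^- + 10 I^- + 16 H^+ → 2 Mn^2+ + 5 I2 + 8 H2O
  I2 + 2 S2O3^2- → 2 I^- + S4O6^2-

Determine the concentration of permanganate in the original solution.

0.07631 mol/L

n(S2O3^2-) = 0.01773 × 0.04438 = 7.869 × 10^-4 mol
n(I2) = n(S2O3^2-)/2 = 3.934 × 10^-4 mol
From the 2:5 ratio, n(MnO4^-) in the aliquot = 2/5 × 3.934 × 10^-4 = 1.574 × 10^-4 mol
[MnO4^-]_dilute = 1.574 × 10^-4 / 0.02033 = 0.007741 mol/L
[MnO4^-]_original = 0.007741 × 250.0/25.36 = 0.07631 mol/L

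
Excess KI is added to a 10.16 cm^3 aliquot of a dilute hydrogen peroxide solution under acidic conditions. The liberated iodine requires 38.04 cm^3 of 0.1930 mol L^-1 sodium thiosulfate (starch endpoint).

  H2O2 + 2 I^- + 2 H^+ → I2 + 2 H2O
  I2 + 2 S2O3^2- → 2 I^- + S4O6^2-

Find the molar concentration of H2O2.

n(S2O3^2-) = 0.03804 × 0.1930 = 7.342 × 10^-3 mol
n(I2) = n(S2O3^2-)/2 = 3.671 × 10^-3 mol
n(H2O2) in the aliquot = 3.671 × 10^-3 mol (1:1 ratio)
[H2O2] = 3.671 × 10^-3 / 0.01016 = 0.3613 mol/L

0.3613 mol/L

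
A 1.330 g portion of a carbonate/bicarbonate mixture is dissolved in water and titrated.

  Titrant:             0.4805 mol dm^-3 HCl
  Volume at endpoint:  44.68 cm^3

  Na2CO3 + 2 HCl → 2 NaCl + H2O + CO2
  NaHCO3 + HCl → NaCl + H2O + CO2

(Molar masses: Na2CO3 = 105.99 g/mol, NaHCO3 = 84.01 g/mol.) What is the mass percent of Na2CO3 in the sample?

60.84 %

n(HCl) = 0.04468 × 0.4805 = 0.02147 mol
Let x = n(Na2CO3), y = n(NaHCO3).
Titrant: 2x + 1y = 0.02147;  mass: 105.99x + 84.01y = 1.330
Solving, x = 7.635 × 10^-3 mol, y = 6.199 × 10^-3 mol
mass of Na2CO3 = 7.635 × 10^-3 × 105.99 = 0.8092 g
% Na2CO3 = 0.8092 / 1.330 × 100 = 60.84 %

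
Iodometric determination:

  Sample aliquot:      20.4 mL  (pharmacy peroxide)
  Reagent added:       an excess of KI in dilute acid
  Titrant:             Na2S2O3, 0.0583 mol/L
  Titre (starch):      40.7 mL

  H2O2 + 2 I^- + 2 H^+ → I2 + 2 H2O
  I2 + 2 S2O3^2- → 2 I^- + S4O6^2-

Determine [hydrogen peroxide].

n(S2O3^2-) = 0.0407 × 0.0583 = 2.37 × 10^-3 mol
n(I2) = n(S2O3^2-)/2 = 1.19 × 10^-3 mol
n(H2O2) in the aliquot = 1.19 × 10^-3 mol (1:1 ratio)
[H2O2] = 1.19 × 10^-3 / 0.0204 = 0.0582 mol/L

0.0582 mol/L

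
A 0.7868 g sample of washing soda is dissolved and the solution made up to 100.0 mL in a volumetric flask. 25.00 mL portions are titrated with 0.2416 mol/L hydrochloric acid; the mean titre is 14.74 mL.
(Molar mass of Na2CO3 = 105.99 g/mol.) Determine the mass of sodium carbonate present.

Na2CO3 + 2 HCl → 2 NaCl + H2O + CO2
n(HCl) per titration = 0.01474 × 0.2416 = 3.561 × 10^-3 mol
From the 1:2 ratio, n(Na2CO3) in each aliquot = 1/2 × 3.561 × 10^-3 = 1.781 × 10^-3 mol
n(Na2CO3) in the whole flask = 1.781 × 10^-3 × 100.0/25.00 = 7.122 × 10^-3 mol
mass of Na2CO3 = 7.122 × 10^-3 × 105.99 = 0.7549 g

0.7549 g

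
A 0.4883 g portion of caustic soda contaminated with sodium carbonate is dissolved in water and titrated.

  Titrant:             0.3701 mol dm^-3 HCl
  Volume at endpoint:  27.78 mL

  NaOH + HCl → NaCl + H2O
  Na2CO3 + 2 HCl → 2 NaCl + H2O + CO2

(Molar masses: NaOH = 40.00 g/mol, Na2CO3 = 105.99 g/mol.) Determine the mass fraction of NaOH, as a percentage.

n(HCl) = 0.02778 × 0.3701 = 0.01028 mol
Let x = n(NaOH), y = n(Na2CO3).
Titrant: 1x + 2y = 0.01028;  mass: 40.00x + 105.99y = 0.4883
Solving, x = 4.353 × 10^-3 mol, y = 2.964 × 10^-3 mol
mass of NaOH = 4.353 × 10^-3 × 40.00 = 0.1741 g
% NaOH = 0.1741 / 0.4883 × 100 = 35.65 %

35.65 %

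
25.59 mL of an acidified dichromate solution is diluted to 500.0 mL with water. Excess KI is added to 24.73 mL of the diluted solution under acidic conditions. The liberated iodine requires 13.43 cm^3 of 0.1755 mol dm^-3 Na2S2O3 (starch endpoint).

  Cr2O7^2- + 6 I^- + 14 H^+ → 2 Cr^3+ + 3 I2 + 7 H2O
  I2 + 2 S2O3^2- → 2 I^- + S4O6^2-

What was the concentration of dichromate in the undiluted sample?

n(S2O3^2-) = 0.01343 × 0.1755 = 2.357 × 10^-3 mol
n(I2) = n(S2O3^2-)/2 = 1.178 × 10^-3 mol
From the 1:3 ratio, n(Cr2O7^2-) in the aliquot = 1/3 × 1.178 × 10^-3 = 3.928 × 10^-4 mol
[Cr2O7^2-]_dilute = 3.928 × 10^-4 / 0.02473 = 0.01588 mol/L
[Cr2O7^2-]_original = 0.01588 × 500.0/25.59 = 0.3104 mol/L

0.3104 mol/L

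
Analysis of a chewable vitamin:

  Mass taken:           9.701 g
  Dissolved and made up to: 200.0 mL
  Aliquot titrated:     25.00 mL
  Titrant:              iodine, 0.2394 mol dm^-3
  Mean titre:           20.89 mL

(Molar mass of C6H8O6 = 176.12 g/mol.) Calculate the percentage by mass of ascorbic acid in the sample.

72.63 %

C6H8O6 + I2 → C6H6O6 + 2 HI
n(I2) per titration = 0.02089 × 0.2394 = 5.001 × 10^-3 mol
n(C6H8O6) in each aliquot = 5.001 × 10^-3 mol (1:1 ratio)
n(C6H8O6) in the whole flask = 5.001 × 10^-3 × 200.0/25.00 = 0.04001 mol
mass of C6H8O6 = 0.04001 × 176.12 = 7.046 g
% C6H8O6 = 7.046 / 9.701 × 100 = 72.63 %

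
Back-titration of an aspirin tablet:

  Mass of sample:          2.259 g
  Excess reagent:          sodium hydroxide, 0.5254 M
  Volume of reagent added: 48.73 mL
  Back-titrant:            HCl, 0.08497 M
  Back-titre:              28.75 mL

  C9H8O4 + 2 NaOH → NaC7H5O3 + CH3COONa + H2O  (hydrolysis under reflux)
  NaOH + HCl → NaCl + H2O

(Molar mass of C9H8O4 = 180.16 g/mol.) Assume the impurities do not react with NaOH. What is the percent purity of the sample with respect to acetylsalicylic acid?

n(NaOH) added = 0.04873 × 0.5254 = 0.02560 mol
n(HCl) used in back-titration = 0.02875 × 0.08497 = 2.443 × 10^-3 mol
n(NaOH) left over = 2.443 × 10^-3 mol (1:1 ratio)
n(NaOH) consumed by analyte = 0.02560 − 2.443 × 10^-3 = 0.02316 mol
From the 1:2 ratio, n(C9H8O4) = 1/2 × 0.02316 = 0.01158 mol
mass of C9H8O4 = 0.01158 × 180.16 = 2.086 g
% C9H8O4 = 2.086 / 2.259 × 100 = 92.35 %

92.35 %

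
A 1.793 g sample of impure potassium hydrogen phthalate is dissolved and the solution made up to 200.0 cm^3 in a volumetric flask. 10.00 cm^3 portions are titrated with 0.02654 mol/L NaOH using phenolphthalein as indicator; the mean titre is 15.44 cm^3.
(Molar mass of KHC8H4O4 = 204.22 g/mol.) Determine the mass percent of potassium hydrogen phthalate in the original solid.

KHC8H4O4 + NaOH → KNaC8H4O4 + H2O
n(NaOH) per titration = 0.01544 × 0.02654 = 4.098 × 10^-4 mol
n(KHC8H4O4) in each aliquot = 4.098 × 10^-4 mol (1:1 ratio)
n(KHC8H4O4) in the whole flask = 4.098 × 10^-4 × 200.0/10.00 = 8.196 × 10^-3 mol
mass of KHC8H4O4 = 8.196 × 10^-3 × 204.22 = 1.674 g
% KHC8H4O4 = 1.674 / 1.793 × 100 = 93.35 %

93.35 %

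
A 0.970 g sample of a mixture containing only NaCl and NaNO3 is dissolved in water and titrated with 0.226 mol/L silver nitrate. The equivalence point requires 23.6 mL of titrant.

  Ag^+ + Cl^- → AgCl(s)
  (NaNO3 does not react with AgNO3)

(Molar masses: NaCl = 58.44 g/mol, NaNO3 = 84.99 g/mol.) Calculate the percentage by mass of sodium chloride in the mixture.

n(AgNO3) = 0.0236 × 0.226 = 5.33 × 10^-3 mol
Let x = n(NaCl), y = n(NaNO3).
Titrant: 1x = 5.33 × 10^-3;  mass: 58.44x + 84.99y = 0.970
Solving, x = 5.33 × 10^-3 mol, y = 7.75 × 10^-3 mol
mass of NaCl = 5.33 × 10^-3 × 58.44 = 0.312 g
% NaCl = 0.312 / 0.970 × 100 = 32.1 %

32.1 %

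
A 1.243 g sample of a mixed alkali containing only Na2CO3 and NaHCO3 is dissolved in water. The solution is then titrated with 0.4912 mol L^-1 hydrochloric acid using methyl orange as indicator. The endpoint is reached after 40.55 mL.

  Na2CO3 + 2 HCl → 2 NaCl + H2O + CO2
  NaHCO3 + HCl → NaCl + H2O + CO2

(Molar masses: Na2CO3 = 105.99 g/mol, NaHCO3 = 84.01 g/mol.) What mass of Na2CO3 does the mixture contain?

0.7353 g

n(HCl) = 0.04055 × 0.4912 = 0.01992 mol
Let x = n(Na2CO3), y = n(NaHCO3).
Titrant: 2x + 1y = 0.01992;  mass: 105.99x + 84.01y = 1.243
Solving, x = 6.937 × 10^-3 mol, y = 6.043 × 10^-3 mol
mass of Na2CO3 = 6.937 × 10^-3 × 105.99 = 0.7353 g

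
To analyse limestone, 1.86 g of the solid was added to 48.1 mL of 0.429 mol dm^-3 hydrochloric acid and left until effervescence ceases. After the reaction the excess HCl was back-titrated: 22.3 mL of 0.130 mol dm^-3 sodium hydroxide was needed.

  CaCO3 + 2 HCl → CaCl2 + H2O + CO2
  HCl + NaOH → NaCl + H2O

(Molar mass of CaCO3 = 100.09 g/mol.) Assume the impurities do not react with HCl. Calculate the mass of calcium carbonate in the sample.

n(HCl) added = 0.0481 × 0.429 = 0.0206 mol
n(NaOH) used in back-titration = 0.0223 × 0.130 = 2.90 × 10^-3 mol
n(HCl) left over = 2.90 × 10^-3 mol (1:1 ratio)
n(HCl) consumed by analyte = 0.0206 − 2.90 × 10^-3 = 0.0177 mol
From the 1:2 ratio, n(CaCO3) = 1/2 × 0.0177 = 8.87 × 10^-3 mol
mass of CaCO3 = 8.87 × 10^-3 × 100.09 = 0.888 g

0.888 g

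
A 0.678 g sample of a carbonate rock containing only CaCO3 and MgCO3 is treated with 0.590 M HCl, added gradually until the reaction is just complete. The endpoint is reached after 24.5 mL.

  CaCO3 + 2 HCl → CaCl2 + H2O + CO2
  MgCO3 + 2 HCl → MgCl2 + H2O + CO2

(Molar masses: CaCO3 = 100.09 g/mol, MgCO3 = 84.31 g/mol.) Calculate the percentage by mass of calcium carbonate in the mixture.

n(HCl) = 0.0245 × 0.590 = 0.0145 mol
Let x = n(CaCO3), y = n(MgCO3).
Titrant: 2x + 2y = 0.0145;  mass: 100.09x + 84.31y = 0.678
Solving, x = 4.35 × 10^-3 mol, y = 2.88 × 10^-3 mol
mass of CaCO3 = 4.35 × 10^-3 × 100.09 = 0.435 g
% CaCO3 = 0.435 / 0.678 × 100 = 64.2 %

64.2 %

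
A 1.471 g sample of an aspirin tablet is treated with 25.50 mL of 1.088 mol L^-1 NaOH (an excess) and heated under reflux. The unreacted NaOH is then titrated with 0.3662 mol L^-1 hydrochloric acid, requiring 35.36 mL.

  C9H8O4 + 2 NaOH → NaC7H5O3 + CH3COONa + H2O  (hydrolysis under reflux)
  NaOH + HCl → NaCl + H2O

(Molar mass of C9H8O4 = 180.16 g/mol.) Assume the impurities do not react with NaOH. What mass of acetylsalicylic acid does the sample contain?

1.333 g

n(NaOH) added = 0.02550 × 1.088 = 0.02774 mol
n(HCl) used in back-titration = 0.03536 × 0.3662 = 0.01295 mol
n(NaOH) left over = 0.01295 mol (1:1 ratio)
n(NaOH) consumed by analyte = 0.02774 − 0.01295 = 0.01480 mol
From the 1:2 ratio, n(C9H8O4) = 1/2 × 0.01480 = 7.398 × 10^-3 mol
mass of C9H8O4 = 7.398 × 10^-3 × 180.16 = 1.333 g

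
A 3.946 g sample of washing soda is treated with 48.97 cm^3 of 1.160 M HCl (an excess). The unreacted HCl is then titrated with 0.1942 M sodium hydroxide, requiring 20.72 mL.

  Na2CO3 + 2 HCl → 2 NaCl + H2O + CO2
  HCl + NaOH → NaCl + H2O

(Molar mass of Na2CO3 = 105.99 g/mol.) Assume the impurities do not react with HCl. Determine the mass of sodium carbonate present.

n(HCl) added = 0.04897 × 1.160 = 0.05681 mol
n(NaOH) used in back-titration = 0.02072 × 0.1942 = 4.024 × 10^-3 mol
n(HCl) left over = 4.024 × 10^-3 mol (1:1 ratio)
n(HCl) consumed by analyte = 0.05681 − 4.024 × 10^-3 = 0.05278 mol
From the 1:2 ratio, n(Na2CO3) = 1/2 × 0.05278 = 0.02639 mol
mass of Na2CO3 = 0.02639 × 105.99 = 2.797 g

2.797 g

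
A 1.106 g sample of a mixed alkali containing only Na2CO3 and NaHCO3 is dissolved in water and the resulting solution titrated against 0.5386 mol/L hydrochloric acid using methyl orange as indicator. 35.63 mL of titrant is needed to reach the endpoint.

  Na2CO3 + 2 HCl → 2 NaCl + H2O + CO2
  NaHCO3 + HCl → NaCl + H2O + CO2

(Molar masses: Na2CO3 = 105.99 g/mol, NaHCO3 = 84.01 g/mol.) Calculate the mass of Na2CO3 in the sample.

0.8649 g

n(HCl) = 0.03563 × 0.5386 = 0.01919 mol
Let x = n(Na2CO3), y = n(NaHCO3).
Titrant: 2x + 1y = 0.01919;  mass: 105.99x + 84.01y = 1.106
Solving, x = 8.160 × 10^-3 mol, y = 2.870 × 10^-3 mol
mass of Na2CO3 = 8.160 × 10^-3 × 105.99 = 0.8649 g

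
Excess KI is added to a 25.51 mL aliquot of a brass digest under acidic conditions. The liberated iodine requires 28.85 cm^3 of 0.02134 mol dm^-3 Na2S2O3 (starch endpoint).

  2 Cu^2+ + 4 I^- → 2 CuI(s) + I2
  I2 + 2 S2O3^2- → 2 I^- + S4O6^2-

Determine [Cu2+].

n(S2O3^2-) = 0.02885 × 0.02134 = 6.157 × 10^-4 mol
n(I2) = n(S2O3^2-)/2 = 3.078 × 10^-4 mol
From the 2:1 ratio, n(Cu2+) in the aliquot = 2/1 × 3.078 × 10^-4 = 6.157 × 10^-4 mol
[Cu2+] = 6.157 × 10^-4 / 0.02551 = 0.02413 mol/L

0.02413 mol/L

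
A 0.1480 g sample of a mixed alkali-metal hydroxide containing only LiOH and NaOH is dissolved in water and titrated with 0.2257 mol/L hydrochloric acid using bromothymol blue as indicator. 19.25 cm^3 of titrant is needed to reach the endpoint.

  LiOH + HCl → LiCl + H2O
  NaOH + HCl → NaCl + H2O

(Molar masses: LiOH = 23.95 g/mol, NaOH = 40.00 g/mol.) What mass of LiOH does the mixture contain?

0.03848 g

n(HCl) = 0.01925 × 0.2257 = 4.345 × 10^-3 mol
Let x = n(LiOH), y = n(NaOH).
Titrant: 1x + 1y = 4.345 × 10^-3;  mass: 23.95x + 40.00y = 0.1480
Solving, x = 1.607 × 10^-3 mol, y = 2.738 × 10^-3 mol
mass of LiOH = 1.607 × 10^-3 × 23.95 = 0.03848 g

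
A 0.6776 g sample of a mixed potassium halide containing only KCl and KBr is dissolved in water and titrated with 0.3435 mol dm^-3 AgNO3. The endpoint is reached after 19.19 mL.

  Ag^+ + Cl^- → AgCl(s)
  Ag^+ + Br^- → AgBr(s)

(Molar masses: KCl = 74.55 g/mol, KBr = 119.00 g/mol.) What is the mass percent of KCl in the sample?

26.44 %

n(AgNO3) = 0.01919 × 0.3435 = 6.592 × 10^-3 mol
Let x = n(KCl), y = n(KBr).
Titrant: 1x + 1y = 6.592 × 10^-3;  mass: 74.55x + 119.00y = 0.6776
Solving, x = 2.403 × 10^-3 mol, y = 4.189 × 10^-3 mol
mass of KCl = 2.403 × 10^-3 × 74.55 = 0.1792 g
% KCl = 0.1792 / 0.6776 × 100 = 26.44 %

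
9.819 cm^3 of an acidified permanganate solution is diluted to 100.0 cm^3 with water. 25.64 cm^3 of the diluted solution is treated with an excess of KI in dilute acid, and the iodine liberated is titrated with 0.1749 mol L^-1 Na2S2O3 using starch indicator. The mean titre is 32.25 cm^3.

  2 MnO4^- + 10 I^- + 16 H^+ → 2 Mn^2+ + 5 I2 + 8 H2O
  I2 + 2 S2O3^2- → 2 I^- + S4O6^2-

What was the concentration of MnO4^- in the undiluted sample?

n(S2O3^2-) = 0.03225 × 0.1749 = 5.641 × 10^-3 mol
n(I2) = n(S2O3^2-)/2 = 2.820 × 10^-3 mol
From the 2:5 ratio, n(MnO4^-) in the aliquot = 2/5 × 2.820 × 10^-3 = 1.128 × 10^-3 mol
[MnO4^-]_dilute = 1.128 × 10^-3 / 0.02564 = 0.04400 mol/L
[MnO4^-]_original = 0.04400 × 100.0/9.819 = 0.4481 mol/L

0.4481 mol/L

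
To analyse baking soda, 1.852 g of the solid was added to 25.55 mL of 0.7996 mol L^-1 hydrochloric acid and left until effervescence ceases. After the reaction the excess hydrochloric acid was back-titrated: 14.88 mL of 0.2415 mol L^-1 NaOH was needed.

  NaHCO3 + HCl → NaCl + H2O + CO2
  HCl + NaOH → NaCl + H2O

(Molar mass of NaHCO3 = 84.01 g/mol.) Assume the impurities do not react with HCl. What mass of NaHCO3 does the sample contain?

1.414 g

n(HCl) added = 0.02555 × 0.7996 = 0.02043 mol
n(NaOH) used in back-titration = 0.01488 × 0.2415 = 3.594 × 10^-3 mol
n(HCl) left over = 3.594 × 10^-3 mol (1:1 ratio)
n(HCl) consumed by analyte = 0.02043 − 3.594 × 10^-3 = 0.01684 mol
n(NaHCO3) = 0.01684 mol (1:1 ratio)
mass of NaHCO3 = 0.01684 × 84.01 = 1.414 g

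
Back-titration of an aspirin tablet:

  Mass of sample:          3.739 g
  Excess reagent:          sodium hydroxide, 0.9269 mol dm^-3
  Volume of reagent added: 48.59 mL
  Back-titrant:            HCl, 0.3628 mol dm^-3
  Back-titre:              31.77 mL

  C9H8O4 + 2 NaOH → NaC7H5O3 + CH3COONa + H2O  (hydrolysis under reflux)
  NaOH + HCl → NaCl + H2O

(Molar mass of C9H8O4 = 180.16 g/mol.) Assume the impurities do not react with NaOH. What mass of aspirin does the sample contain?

3.019 g

n(NaOH) added = 0.04859 × 0.9269 = 0.04504 mol
n(HCl) used in back-titration = 0.03177 × 0.3628 = 0.01153 mol
n(NaOH) left over = 0.01153 mol (1:1 ratio)
n(NaOH) consumed by analyte = 0.04504 − 0.01153 = 0.03351 mol
From the 1:2 ratio, n(C9H8O4) = 1/2 × 0.03351 = 0.01676 mol
mass of C9H8O4 = 0.01676 × 180.16 = 3.019 g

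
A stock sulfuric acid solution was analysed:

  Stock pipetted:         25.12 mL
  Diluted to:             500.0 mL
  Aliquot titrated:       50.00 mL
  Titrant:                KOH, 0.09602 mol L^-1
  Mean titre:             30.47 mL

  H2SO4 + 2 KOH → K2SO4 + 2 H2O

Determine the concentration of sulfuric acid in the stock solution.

0.5824 mol/L

n(KOH) = 0.03047 × 0.09602 = 2.926 × 10^-3 mol
From the 1:2 ratio, n(H2SO4) in the aliquot = 1/2 × 2.926 × 10^-3 = 1.463 × 10^-3 mol
[H2SO4]_dilute = 1.463 × 10^-3 / 0.05000 = 0.02926 mol/L
Dilution factor = 500.0 / 25.12 = 19.90
[H2SO4]_stock = 0.02926 × 19.90 = 0.5824 mol/L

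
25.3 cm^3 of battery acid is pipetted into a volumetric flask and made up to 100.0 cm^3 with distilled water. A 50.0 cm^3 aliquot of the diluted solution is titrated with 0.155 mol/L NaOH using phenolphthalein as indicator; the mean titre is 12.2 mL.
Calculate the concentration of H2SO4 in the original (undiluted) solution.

0.0747 mol/L

H2SO4 + 2 NaOH → Na2SO4 + 2 H2O
n(NaOH) = 0.0122 × 0.155 = 1.89 × 10^-3 mol
From the 1:2 ratio, n(H2SO4) in the aliquot = 1/2 × 1.89 × 10^-3 = 9.45 × 10^-4 mol
[H2SO4]_dilute = 9.45 × 10^-4 / 0.0500 = 0.0189 mol/L
Dilution factor = 100.0 / 25.3 = 3.953
[H2SO4]_stock = 0.0189 × 3.953 = 0.0747 mol/L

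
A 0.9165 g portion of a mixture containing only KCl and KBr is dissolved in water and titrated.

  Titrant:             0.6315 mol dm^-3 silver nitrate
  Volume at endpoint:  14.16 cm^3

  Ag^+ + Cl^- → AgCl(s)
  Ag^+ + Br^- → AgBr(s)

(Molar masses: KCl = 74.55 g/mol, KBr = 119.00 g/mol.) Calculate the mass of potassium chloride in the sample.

0.2476 g

n(AgNO3) = 0.01416 × 0.6315 = 8.942 × 10^-3 mol
Let x = n(KCl), y = n(KBr).
Titrant: 1x + 1y = 8.942 × 10^-3;  mass: 74.55x + 119.00y = 0.9165
Solving, x = 3.321 × 10^-3 mol, y = 5.621 × 10^-3 mol
mass of KCl = 3.321 × 10^-3 × 74.55 = 0.2476 g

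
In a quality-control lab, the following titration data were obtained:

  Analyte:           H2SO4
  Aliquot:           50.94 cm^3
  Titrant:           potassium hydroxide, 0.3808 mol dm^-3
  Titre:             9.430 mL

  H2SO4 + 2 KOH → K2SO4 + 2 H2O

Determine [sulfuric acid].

n(KOH) = 0.009430 L × 0.3808 mol/L = 3.591 × 10^-3 mol
From the 1:2 mole ratio, n(H2SO4) = 1/2 × 3.591 × 10^-3 = 1.795 × 10^-3 mol
[H2SO4] = 1.795 × 10^-3 mol / 0.05094 L = 0.03525 mol/L

0.03525 mol/L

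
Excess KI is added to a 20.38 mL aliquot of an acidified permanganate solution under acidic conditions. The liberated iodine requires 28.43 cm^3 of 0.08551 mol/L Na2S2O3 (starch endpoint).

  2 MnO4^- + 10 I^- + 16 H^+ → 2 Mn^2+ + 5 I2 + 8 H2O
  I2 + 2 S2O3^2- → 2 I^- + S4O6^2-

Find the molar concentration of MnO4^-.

n(S2O3^2-) = 0.02843 × 0.08551 = 2.431 × 10^-3 mol
n(I2) = n(S2O3^2-)/2 = 1.216 × 10^-3 mol
From the 2:5 ratio, n(MnO4^-) in the aliquot = 2/5 × 1.216 × 10^-3 = 4.862 × 10^-4 mol
[MnO4^-] = 4.862 × 10^-4 / 0.02038 = 0.02386 mol/L

0.02386 mol/L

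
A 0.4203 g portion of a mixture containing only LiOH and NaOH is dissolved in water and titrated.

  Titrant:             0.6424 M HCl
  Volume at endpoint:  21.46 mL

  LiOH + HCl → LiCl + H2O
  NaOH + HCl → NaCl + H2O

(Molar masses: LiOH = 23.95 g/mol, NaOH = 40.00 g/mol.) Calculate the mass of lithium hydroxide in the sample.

n(HCl) = 0.02146 × 0.6424 = 0.01379 mol
Let x = n(LiOH), y = n(NaOH).
Titrant: 1x + 1y = 0.01379;  mass: 23.95x + 40.00y = 0.4203
Solving, x = 8.170 × 10^-3 mol, y = 5.615 × 10^-3 mol
mass of LiOH = 8.170 × 10^-3 × 23.95 = 0.1957 g

0.1957 g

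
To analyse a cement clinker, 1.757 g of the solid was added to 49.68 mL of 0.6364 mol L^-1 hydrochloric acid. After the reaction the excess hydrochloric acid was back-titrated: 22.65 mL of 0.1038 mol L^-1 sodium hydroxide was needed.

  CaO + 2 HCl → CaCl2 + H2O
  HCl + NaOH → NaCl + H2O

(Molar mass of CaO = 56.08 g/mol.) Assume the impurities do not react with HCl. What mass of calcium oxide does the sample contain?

0.8206 g

n(HCl) added = 0.04968 × 0.6364 = 0.03162 mol
n(NaOH) used in back-titration = 0.02265 × 0.1038 = 2.351 × 10^-3 mol
n(HCl) left over = 2.351 × 10^-3 mol (1:1 ratio)
n(HCl) consumed by analyte = 0.03162 − 2.351 × 10^-3 = 0.02927 mol
From the 1:2 ratio, n(CaO) = 1/2 × 0.02927 = 0.01463 mol
mass of CaO = 0.01463 × 56.08 = 0.8206 g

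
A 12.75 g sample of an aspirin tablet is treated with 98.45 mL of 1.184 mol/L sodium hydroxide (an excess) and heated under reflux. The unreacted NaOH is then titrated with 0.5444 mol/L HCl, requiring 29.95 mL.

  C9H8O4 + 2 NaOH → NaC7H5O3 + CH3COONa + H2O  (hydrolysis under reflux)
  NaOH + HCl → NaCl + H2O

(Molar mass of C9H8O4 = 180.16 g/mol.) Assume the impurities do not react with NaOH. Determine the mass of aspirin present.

9.031 g

n(NaOH) added = 0.09845 × 1.184 = 0.1166 mol
n(HCl) used in back-titration = 0.02995 × 0.5444 = 0.01630 mol
n(NaOH) left over = 0.01630 mol (1:1 ratio)
n(NaOH) consumed by analyte = 0.1166 − 0.01630 = 0.1003 mol
From the 1:2 ratio, n(C9H8O4) = 1/2 × 0.1003 = 0.05013 mol
mass of C9H8O4 = 0.05013 × 180.16 = 9.031 g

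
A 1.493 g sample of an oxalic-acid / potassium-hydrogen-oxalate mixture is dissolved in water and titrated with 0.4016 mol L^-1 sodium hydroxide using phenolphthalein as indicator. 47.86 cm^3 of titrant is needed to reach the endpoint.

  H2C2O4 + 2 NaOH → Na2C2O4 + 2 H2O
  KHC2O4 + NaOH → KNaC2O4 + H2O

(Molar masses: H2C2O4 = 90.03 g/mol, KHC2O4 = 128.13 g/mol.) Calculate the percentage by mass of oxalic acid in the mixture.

35.18 %

n(NaOH) = 0.04786 × 0.4016 = 0.01922 mol
Let x = n(H2C2O4), y = n(KHC2O4).
Titrant: 2x + 1y = 0.01922;  mass: 90.03x + 128.13y = 1.493
Solving, x = 5.834 × 10^-3 mol, y = 7.553 × 10^-3 mol
mass of H2C2O4 = 5.834 × 10^-3 × 90.03 = 0.5252 g
% H2C2O4 = 0.5252 / 1.493 × 100 = 35.18 %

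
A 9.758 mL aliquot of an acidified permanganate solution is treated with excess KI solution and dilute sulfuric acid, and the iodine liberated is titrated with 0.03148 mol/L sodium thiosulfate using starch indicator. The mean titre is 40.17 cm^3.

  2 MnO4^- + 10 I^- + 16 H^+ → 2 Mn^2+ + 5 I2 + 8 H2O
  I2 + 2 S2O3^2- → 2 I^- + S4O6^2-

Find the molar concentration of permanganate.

n(S2O3^2-) = 0.04017 × 0.03148 = 1.265 × 10^-3 mol
n(I2) = n(S2O3^2-)/2 = 6.323 × 10^-4 mol
From the 2:5 ratio, n(MnO4^-) in the aliquot = 2/5 × 6.323 × 10^-4 = 2.529 × 10^-4 mol
[MnO4^-] = 2.529 × 10^-4 / 0.009758 = 0.02592 mol/L

0.02592 mol/L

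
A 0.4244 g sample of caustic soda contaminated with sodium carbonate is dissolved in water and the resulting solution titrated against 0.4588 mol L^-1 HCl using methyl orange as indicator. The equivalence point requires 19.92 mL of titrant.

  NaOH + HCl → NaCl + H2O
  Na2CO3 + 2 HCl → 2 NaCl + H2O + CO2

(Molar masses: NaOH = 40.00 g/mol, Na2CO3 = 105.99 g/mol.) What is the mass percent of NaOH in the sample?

43.47 %

n(HCl) = 0.01992 × 0.4588 = 9.139 × 10^-3 mol
Let x = n(NaOH), y = n(Na2CO3).
Titrant: 1x + 2y = 9.139 × 10^-3;  mass: 40.00x + 105.99y = 0.4244
Solving, x = 4.612 × 10^-3 mol, y = 2.263 × 10^-3 mol
mass of NaOH = 4.612 × 10^-3 × 40.00 = 0.1845 g
% NaOH = 0.1845 / 0.4244 × 100 = 43.47 %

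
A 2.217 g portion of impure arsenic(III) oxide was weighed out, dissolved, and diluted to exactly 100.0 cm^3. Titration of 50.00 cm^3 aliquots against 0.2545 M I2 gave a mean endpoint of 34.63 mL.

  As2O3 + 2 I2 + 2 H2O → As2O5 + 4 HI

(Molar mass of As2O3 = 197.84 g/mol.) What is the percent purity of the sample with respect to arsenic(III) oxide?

78.65 %

n(I2) per titration = 0.03463 × 0.2545 = 8.813 × 10^-3 mol
From the 1:2 ratio, n(As2O3) in each aliquot = 1/2 × 8.813 × 10^-3 = 4.407 × 10^-3 mol
n(As2O3) in the whole flask = 4.407 × 10^-3 × 100.0/50.00 = 8.813 × 10^-3 mol
mass of As2O3 = 8.813 × 10^-3 × 197.84 = 1.744 g
% As2O3 = 1.744 / 2.217 × 100 = 78.65 %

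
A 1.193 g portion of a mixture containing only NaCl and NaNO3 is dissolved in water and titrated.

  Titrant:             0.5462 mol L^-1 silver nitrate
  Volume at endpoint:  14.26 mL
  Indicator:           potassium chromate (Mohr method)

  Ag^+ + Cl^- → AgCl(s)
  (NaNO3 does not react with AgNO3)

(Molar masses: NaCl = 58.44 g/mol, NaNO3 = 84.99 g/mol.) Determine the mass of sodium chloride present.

0.4552 g

n(AgNO3) = 0.01426 × 0.5462 = 7.789 × 10^-3 mol
Let x = n(NaCl), y = n(NaNO3).
Titrant: 1x = 7.789 × 10^-3;  mass: 58.44x + 84.99y = 1.193
Solving, x = 7.789 × 10^-3 mol, y = 8.681 × 10^-3 mol
mass of NaCl = 7.789 × 10^-3 × 58.44 = 0.4552 g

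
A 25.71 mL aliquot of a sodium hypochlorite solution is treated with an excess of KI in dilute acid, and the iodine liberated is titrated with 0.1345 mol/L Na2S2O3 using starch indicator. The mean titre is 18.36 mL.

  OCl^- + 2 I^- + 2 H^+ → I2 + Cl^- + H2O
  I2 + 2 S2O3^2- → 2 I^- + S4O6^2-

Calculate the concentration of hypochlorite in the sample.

n(S2O3^2-) = 0.01836 × 0.1345 = 2.469 × 10^-3 mol
n(I2) = n(S2O3^2-)/2 = 1.235 × 10^-3 mol
n(OCl^-) in the aliquot = 1.235 × 10^-3 mol (1:1 ratio)
[OCl^-] = 1.235 × 10^-3 / 0.02571 = 0.04802 mol/L

0.04802 mol/L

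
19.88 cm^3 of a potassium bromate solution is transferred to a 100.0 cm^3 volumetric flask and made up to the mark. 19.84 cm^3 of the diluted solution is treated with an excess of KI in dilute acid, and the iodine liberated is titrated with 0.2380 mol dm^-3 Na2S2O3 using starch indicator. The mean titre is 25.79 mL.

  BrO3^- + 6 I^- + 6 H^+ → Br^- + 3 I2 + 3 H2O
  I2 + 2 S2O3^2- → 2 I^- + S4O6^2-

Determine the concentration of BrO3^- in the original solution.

n(S2O3^2-) = 0.02579 × 0.2380 = 6.138 × 10^-3 mol
n(I2) = n(S2O3^2-)/2 = 3.069 × 10^-3 mol
From the 1:3 ratio, n(BrO3^-) in the aliquot = 1/3 × 3.069 × 10^-3 = 1.023 × 10^-3 mol
[BrO3^-]_dilute = 1.023 × 10^-3 / 0.01984 = 0.05156 mol/L
[BrO3^-]_original = 0.05156 × 100.0/19.88 = 0.2594 mol/L

0.2594 mol/L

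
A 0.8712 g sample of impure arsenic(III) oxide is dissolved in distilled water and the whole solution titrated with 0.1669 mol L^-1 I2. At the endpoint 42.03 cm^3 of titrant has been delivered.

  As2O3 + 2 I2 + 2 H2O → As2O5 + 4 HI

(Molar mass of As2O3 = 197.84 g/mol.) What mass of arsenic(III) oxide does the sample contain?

n(I2) = 0.04203 L × 0.1669 mol/L = 7.015 × 10^-3 mol
From the 1:2 ratio, n(As2O3) = 1/2 × 7.015 × 10^-3 = 3.507 × 10^-3 mol
mass of As2O3 = 3.507 × 10^-3 × 197.84 g/mol = 0.6939 g

0.6939 g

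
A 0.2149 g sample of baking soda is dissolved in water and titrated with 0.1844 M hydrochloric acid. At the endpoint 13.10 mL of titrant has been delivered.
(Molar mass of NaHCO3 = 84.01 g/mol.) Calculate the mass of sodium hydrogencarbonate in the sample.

NaHCO3 + HCl → NaCl + H2O + CO2
n(HCl) = 0.01310 L × 0.1844 mol/L = 2.416 × 10^-3 mol
n(NaHCO3) = 2.416 × 10^-3 mol (1:1 ratio)
mass of NaHCO3 = 2.416 × 10^-3 × 84.01 g/mol = 0.2029 g

0.2029 g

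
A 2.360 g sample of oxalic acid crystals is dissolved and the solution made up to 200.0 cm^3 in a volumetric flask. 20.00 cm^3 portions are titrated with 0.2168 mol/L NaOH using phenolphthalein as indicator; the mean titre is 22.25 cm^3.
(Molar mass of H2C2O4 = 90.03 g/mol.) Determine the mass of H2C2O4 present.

2.171 g

H2C2O4 + 2 NaOH → Na2C2O4 + 2 H2O
n(NaOH) per titration = 0.02225 × 0.2168 = 4.824 × 10^-3 mol
From the 1:2 ratio, n(H2C2O4) in each aliquot = 1/2 × 4.824 × 10^-3 = 2.412 × 10^-3 mol
n(H2C2O4) in the whole flask = 2.412 × 10^-3 × 200.0/20.00 = 0.02412 mol
mass of H2C2O4 = 0.02412 × 90.03 = 2.171 g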